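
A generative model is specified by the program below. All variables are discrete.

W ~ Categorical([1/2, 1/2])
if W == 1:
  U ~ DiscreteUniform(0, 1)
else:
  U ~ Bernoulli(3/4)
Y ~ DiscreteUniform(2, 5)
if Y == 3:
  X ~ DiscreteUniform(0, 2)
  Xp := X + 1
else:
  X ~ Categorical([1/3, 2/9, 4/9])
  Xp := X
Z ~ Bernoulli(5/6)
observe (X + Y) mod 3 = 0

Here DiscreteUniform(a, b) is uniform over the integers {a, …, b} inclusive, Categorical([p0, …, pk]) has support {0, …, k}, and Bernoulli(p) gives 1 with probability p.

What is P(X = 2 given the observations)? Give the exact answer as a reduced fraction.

P(X = 2 | obs) = 4/11

Enumerate traces; 32 have nonzero weight after conditioning:
  (W=0, U=0, Y=2, X=1, Z=0) weight 1/864
  (W=0, U=0, Y=2, X=1, Z=1) weight 5/864
  (W=0, U=0, Y=3, X=0, Z=0) weight 1/576
  (W=0, U=0, Y=3, X=0, Z=1) weight 5/576
  (W=0, U=0, Y=4, X=2, Z=0) weight 1/432
  (W=0, U=0, Y=4, X=2, Z=1) weight 5/432
  (W=0, U=0, Y=5, X=1, Z=0) weight 1/864
  (W=0, U=0, Y=5, X=1, Z=1) weight 5/864
  … 24 more
Group by X:
  weight(X=0) = 1/12
  weight(X=1) = 1/9
  weight(X=2) = 1/9
Total weight = 1/12 + 1/9 + 1/9 = 11/36
P(X=0 | obs) = 1/12 / 11/36 = 3/11
P(X=1 | obs) = 1/9 / 11/36 = 4/11
P(X=2 | obs) = 1/9 / 11/36 = 4/11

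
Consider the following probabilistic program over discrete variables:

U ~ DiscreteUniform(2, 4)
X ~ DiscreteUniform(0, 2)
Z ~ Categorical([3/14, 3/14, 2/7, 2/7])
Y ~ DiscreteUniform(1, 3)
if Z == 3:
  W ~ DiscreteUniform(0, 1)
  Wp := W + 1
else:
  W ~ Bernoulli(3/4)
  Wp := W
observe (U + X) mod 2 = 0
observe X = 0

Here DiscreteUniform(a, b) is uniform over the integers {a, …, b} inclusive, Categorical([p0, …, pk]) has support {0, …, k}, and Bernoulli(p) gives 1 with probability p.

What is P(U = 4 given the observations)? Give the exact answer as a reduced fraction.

P(U = 4 | obs) = 1/2

Enumerate traces; 48 have nonzero weight after conditioning:
  (U=2, X=0, Z=0, Y=1, W=0) weight 1/504
  (U=2, X=0, Z=0, Y=1, W=1) weight 1/168
  (U=2, X=0, Z=0, Y=2, W=0) weight 1/504
  (U=2, X=0, Z=0, Y=2, W=1) weight 1/168
  (U=2, X=0, Z=0, Y=3, W=0) weight 1/504
  (U=2, X=0, Z=0, Y=3, W=1) weight 1/168
  (U=2, X=0, Z=1, Y=1, W=0) weight 1/504
  (U=2, X=0, Z=1, Y=1, W=1) weight 1/168
  (U=4, X=0, Z=0, Y=1, W=0) weight 1/504
  … 39 more
Group by U:
  weight(U=2) = 1/9
  weight(U=4) = 1/9
Total weight = 1/9 + 1/9 = 2/9
P(U=2 | obs) = 1/9 / 2/9 = 1/2
P(U=4 | obs) = 1/9 / 2/9 = 1/2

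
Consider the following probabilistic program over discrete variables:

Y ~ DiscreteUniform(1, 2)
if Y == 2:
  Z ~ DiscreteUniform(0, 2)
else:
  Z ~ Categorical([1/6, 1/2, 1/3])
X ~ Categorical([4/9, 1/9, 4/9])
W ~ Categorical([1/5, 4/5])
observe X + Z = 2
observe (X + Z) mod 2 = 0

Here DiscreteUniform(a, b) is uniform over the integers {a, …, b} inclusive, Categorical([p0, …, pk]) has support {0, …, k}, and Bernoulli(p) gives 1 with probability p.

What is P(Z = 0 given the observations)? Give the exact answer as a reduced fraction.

Enumerate traces; 12 have nonzero weight after conditioning:
  (Y=1, Z=0, X=2, W=0) weight 1/135
  (Y=1, Z=0, X=2, W=1) weight 4/135
  (Y=1, Z=1, X=1, W=0) weight 1/180
  (Y=1, Z=1, X=1, W=1) weight 1/45
  (Y=1, Z=2, X=0, W=0) weight 2/135
  (Y=1, Z=2, X=0, W=1) weight 8/135
  (Y=2, Z=0, X=2, W=0) weight 2/135
  (Y=2, Z=0, X=2, W=1) weight 8/135
  … 4 more
Group by Z:
  weight(Z=0) = 1/9
  weight(Z=1) = 5/108
  weight(Z=2) = 4/27
Total weight = 1/9 + 5/108 + 4/27 = 11/36
P(Z=0 | obs) = 1/9 / 11/36 = 4/11
P(Z=1 | obs) = 5/108 / 11/36 = 5/33
P(Z=2 | obs) = 4/27 / 11/36 = 16/33

P(Z = 0 | obs) = 4/11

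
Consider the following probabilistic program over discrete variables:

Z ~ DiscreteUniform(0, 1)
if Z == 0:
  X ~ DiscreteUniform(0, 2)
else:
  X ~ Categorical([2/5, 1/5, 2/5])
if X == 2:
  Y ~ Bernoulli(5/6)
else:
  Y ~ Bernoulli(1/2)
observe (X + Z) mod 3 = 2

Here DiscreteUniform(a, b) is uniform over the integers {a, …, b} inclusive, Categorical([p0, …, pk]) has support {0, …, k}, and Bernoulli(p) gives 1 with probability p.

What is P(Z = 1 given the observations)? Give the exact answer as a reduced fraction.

Enumerate traces; 4 have nonzero weight after conditioning:
  (Z=0, X=2, Y=0) weight 1/36
  (Z=0, X=2, Y=1) weight 5/36
  (Z=1, X=1, Y=0) weight 1/20
  (Z=1, X=1, Y=1) weight 1/20
Group by Z:
  weight(Z=0) = 1/6
  weight(Z=1) = 1/10
Total weight = 1/6 + 1/10 = 4/15
P(Z=0 | obs) = 1/6 / 4/15 = 5/8
P(Z=1 | obs) = 1/10 / 4/15 = 3/8

P(Z = 1 | obs) = 3/8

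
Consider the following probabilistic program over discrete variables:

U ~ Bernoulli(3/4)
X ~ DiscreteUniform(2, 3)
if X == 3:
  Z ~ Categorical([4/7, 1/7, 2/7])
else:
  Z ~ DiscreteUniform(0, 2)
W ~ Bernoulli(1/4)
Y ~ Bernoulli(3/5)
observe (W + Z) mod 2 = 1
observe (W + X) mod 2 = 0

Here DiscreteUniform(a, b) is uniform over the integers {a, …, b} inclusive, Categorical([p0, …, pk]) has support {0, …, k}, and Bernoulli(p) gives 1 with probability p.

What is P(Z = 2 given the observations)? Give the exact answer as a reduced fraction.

P(Z = 2 | obs) = 2/13

Enumerate traces; 12 have nonzero weight after conditioning:
  (U=0, X=2, Z=1, W=0, Y=0) weight 1/80
  (U=0, X=2, Z=1, W=0, Y=1) weight 3/160
  (U=0, X=3, Z=0, W=1, Y=0) weight 1/140
  (U=0, X=3, Z=0, W=1, Y=1) weight 3/280
  (U=0, X=3, Z=2, W=1, Y=0) weight 1/280
  (U=0, X=3, Z=2, W=1, Y=1) weight 3/560
  (U=1, X=2, Z=1, W=0, Y=0) weight 3/80
  (U=1, X=2, Z=1, W=0, Y=1) weight 9/160
  … 4 more
Group by Z:
  weight(Z=0) = 1/14
  weight(Z=1) = 1/8
  weight(Z=2) = 1/28
Total weight = 1/14 + 1/8 + 1/28 = 13/56
P(Z=0 | obs) = 1/14 / 13/56 = 4/13
P(Z=1 | obs) = 1/8 / 13/56 = 7/13
P(Z=2 | obs) = 1/28 / 13/56 = 2/13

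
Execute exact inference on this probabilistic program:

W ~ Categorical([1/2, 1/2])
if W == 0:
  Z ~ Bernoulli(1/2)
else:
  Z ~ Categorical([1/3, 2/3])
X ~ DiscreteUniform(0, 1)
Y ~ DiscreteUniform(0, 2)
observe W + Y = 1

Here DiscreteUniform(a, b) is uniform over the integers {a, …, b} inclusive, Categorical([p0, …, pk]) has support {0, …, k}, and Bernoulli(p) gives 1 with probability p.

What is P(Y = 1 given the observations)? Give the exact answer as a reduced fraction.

Enumerate traces; 8 have nonzero weight after conditioning:
  (W=0, Z=0, X=0, Y=1) weight 1/24
  (W=0, Z=0, X=1, Y=1) weight 1/24
  (W=0, Z=1, X=0, Y=1) weight 1/24
  (W=0, Z=1, X=1, Y=1) weight 1/24
  (W=1, Z=0, X=0, Y=0) weight 1/36
  (W=1, Z=0, X=1, Y=0) weight 1/36
  (W=1, Z=1, X=0, Y=0) weight 1/18
  (W=1, Z=1, X=1, Y=0) weight 1/18
Group by Y:
  weight(Y=0) = 1/6
  weight(Y=1) = 1/6
Total weight = 1/6 + 1/6 = 1/3
P(Y=0 | obs) = 1/6 / 1/3 = 1/2
P(Y=1 | obs) = 1/6 / 1/3 = 1/2

P(Y = 1 | obs) = 1/2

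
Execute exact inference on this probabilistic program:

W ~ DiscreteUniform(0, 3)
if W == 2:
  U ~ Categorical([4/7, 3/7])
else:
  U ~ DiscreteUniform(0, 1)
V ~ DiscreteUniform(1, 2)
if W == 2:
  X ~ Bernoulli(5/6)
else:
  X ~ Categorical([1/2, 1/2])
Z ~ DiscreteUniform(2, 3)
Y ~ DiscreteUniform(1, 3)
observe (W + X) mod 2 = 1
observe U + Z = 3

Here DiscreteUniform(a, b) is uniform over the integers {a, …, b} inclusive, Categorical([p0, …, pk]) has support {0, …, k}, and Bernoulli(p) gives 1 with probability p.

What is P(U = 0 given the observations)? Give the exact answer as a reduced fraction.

Enumerate traces; 48 have nonzero weight after conditioning:
  (W=0, U=0, V=1, X=1, Z=3, Y=1) weight 1/192
  (W=0, U=0, V=1, X=1, Z=3, Y=2) weight 1/192
  (W=0, U=0, V=1, X=1, Z=3, Y=3) weight 1/192
  (W=0, U=0, V=2, X=1, Z=3, Y=1) weight 1/192
  (W=0, U=0, V=2, X=1, Z=3, Y=2) weight 1/192
  (W=0, U=0, V=2, X=1, Z=3, Y=3) weight 1/192
  (W=0, U=1, V=1, X=1, Z=2, Y=1) weight 1/192
  (W=0, U=1, V=1, X=1, Z=2, Y=2) weight 1/192
  … 40 more
Group by U:
  weight(U=0) = 103/672
  weight(U=1) = 31/224
Total weight = 103/672 + 31/224 = 7/24
P(U=0 | obs) = 103/672 / 7/24 = 103/196
P(U=1 | obs) = 31/224 / 7/24 = 93/196

P(U = 0 | obs) = 103/196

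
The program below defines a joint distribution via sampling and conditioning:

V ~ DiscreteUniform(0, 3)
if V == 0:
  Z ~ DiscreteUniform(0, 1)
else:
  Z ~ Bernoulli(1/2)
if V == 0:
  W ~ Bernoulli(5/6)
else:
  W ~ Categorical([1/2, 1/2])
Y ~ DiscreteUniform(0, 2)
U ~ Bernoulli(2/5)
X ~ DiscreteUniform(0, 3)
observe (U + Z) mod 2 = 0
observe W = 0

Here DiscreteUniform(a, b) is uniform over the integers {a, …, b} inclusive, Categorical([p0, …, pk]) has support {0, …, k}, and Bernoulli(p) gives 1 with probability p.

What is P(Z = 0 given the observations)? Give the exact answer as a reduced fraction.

P(Z = 0 | obs) = 3/5

Enumerate traces; 96 have nonzero weight after conditioning:
  (V=0, Z=0, W=0, Y=0, U=0, X=0) weight 1/960
  (V=0, Z=0, W=0, Y=0, U=0, X=1) weight 1/960
  (V=0, Z=0, W=0, Y=0, U=0, X=2) weight 1/960
  (V=0, Z=0, W=0, Y=0, U=0, X=3) weight 1/960
  (V=0, Z=0, W=0, Y=1, U=0, X=0) weight 1/960
  (V=0, Z=0, W=0, Y=1, U=0, X=1) weight 1/960
  (V=0, Z=0, W=0, Y=1, U=0, X=2) weight 1/960
  (V=0, Z=0, W=0, Y=1, U=0, X=3) weight 1/960
  (V=0, Z=1, W=0, Y=0, U=1, X=0) weight 1/1440
  … 87 more
Group by Z:
  weight(Z=0) = 1/8
  weight(Z=1) = 1/12
Total weight = 1/8 + 1/12 = 5/24
P(Z=0 | obs) = 1/8 / 5/24 = 3/5
P(Z=1 | obs) = 1/12 / 5/24 = 2/5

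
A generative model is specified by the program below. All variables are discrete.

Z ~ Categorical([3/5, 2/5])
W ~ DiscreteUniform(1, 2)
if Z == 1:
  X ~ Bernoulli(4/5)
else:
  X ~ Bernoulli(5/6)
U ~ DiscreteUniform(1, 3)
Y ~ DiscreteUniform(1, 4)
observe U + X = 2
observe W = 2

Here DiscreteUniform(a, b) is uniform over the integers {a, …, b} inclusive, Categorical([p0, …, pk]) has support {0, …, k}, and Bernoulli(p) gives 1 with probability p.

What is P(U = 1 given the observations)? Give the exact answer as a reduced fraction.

P(U = 1 | obs) = 41/50

Enumerate traces; 16 have nonzero weight after conditioning:
  (Z=0, W=2, X=0, U=2, Y=1) weight 1/240
  (Z=0, W=2, X=0, U=2, Y=2) weight 1/240
  (Z=0, W=2, X=0, U=2, Y=3) weight 1/240
  (Z=0, W=2, X=0, U=2, Y=4) weight 1/240
  (Z=0, W=2, X=1, U=1, Y=1) weight 1/48
  (Z=0, W=2, X=1, U=1, Y=2) weight 1/48
  (Z=0, W=2, X=1, U=1, Y=3) weight 1/48
  (Z=0, W=2, X=1, U=1, Y=4) weight 1/48
  … 8 more
Group by U:
  weight(U=1) = 41/300
  weight(U=2) = 3/100
Total weight = 41/300 + 3/100 = 1/6
P(U=1 | obs) = 41/300 / 1/6 = 41/50
P(U=2 | obs) = 3/100 / 1/6 = 9/50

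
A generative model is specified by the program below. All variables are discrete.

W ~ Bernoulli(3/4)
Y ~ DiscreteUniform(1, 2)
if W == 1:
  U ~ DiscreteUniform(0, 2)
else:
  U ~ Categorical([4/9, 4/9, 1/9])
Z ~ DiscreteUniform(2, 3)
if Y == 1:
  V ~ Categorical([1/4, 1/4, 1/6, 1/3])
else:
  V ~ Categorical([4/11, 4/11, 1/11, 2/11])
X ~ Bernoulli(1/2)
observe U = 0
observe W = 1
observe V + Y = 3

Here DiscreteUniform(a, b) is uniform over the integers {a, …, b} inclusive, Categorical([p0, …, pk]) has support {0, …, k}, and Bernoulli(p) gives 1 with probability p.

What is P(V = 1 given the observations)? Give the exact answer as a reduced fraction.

Enumerate traces; 8 have nonzero weight after conditioning:
  (W=1, Y=1, U=0, Z=2, V=2, X=0) weight 1/192
  (W=1, Y=1, U=0, Z=2, V=2, X=1) weight 1/192
  (W=1, Y=1, U=0, Z=3, V=2, X=0) weight 1/192
  (W=1, Y=1, U=0, Z=3, V=2, X=1) weight 1/192
  (W=1, Y=2, U=0, Z=2, V=1, X=0) weight 1/88
  (W=1, Y=2, U=0, Z=2, V=1, X=1) weight 1/88
  (W=1, Y=2, U=0, Z=3, V=1, X=0) weight 1/88
  (W=1, Y=2, U=0, Z=3, V=1, X=1) weight 1/88
Group by V:
  weight(V=1) = 1/22
  weight(V=2) = 1/48
Total weight = 1/22 + 1/48 = 35/528
P(V=1 | obs) = 1/22 / 35/528 = 24/35
P(V=2 | obs) = 1/48 / 35/528 = 11/35

P(V = 1 | obs) = 24/35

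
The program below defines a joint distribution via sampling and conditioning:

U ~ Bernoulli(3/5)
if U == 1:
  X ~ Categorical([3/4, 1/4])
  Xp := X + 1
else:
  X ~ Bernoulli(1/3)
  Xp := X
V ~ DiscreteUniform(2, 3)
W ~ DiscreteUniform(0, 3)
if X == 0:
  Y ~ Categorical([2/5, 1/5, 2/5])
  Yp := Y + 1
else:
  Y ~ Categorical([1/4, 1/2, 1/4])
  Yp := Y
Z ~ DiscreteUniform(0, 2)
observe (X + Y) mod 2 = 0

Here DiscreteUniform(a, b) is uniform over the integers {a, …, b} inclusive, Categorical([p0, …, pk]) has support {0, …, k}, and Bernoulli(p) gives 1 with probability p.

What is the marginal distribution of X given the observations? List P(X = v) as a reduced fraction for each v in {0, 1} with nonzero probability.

Enumerate traces; 144 have nonzero weight after conditioning:
  (U=0, X=0, V=2, W=0, Y=0, Z=0) weight 1/225
  (U=0, X=0, V=2, W=0, Y=0, Z=1) weight 1/225
  (U=0, X=0, V=2, W=0, Y=0, Z=2) weight 1/225
  (U=0, X=0, V=2, W=0, Y=2, Z=0) weight 1/225
  (U=0, X=0, V=2, W=0, Y=2, Z=1) weight 1/225
  (U=0, X=0, V=2, W=0, Y=2, Z=2) weight 1/225
  (U=0, X=0, V=2, W=1, Y=0, Z=0) weight 1/225
  (U=0, X=0, V=2, W=1, Y=0, Z=1) weight 1/225
  (U=0, X=1, V=2, W=0, Y=1, Z=0) weight 1/360
  … 135 more
Group by X:
  weight(X=0) = 43/75
  weight(X=1) = 17/120
Total weight = 43/75 + 17/120 = 143/200
P(X=0 | obs) = 43/75 / 143/200 = 344/429
P(X=1 | obs) = 17/120 / 143/200 = 85/429

P(X=0) = 344/429, P(X=1) = 85/429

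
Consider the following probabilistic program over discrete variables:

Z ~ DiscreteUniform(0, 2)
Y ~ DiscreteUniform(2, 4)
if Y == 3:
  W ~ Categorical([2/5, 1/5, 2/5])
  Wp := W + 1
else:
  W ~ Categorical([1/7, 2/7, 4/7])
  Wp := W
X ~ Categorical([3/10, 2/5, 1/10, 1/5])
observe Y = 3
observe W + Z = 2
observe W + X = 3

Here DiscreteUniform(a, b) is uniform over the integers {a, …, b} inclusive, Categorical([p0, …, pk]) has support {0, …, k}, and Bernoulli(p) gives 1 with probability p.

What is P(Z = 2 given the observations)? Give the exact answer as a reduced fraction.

P(Z = 2 | obs) = 4/13

Enumerate traces; 3 have nonzero weight after conditioning:
  (Z=0, Y=3, W=2, X=1) weight 4/225
  (Z=1, Y=3, W=1, X=2) weight 1/450
  (Z=2, Y=3, W=0, X=3) weight 2/225
Group by Z:
  weight(Z=0) = 4/225
  weight(Z=1) = 1/450
  weight(Z=2) = 2/225
Total weight = 4/225 + 1/450 + 2/225 = 13/450
P(Z=0 | obs) = 4/225 / 13/450 = 8/13
P(Z=1 | obs) = 1/450 / 13/450 = 1/13
P(Z=2 | obs) = 2/225 / 13/450 = 4/13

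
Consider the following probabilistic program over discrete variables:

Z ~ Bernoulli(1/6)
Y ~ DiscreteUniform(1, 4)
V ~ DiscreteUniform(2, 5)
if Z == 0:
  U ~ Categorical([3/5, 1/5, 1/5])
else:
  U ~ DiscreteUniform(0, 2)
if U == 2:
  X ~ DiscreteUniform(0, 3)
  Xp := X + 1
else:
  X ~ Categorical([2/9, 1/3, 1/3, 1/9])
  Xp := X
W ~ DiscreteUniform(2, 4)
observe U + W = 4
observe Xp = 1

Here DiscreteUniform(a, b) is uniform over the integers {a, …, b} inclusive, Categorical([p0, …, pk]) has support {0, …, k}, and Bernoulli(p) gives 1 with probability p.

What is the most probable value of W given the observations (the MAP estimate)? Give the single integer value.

argmax_v P(W = v | obs) = 4

Enumerate traces; 96 have nonzero weight after conditioning:
  (Z=0, Y=1, V=2, U=0, X=1, W=4) weight 1/288
  (Z=0, Y=1, V=2, U=1, X=1, W=3) weight 1/864
  (Z=0, Y=1, V=2, U=2, X=0, W=2) weight 1/1152
  (Z=0, Y=1, V=3, U=0, X=1, W=4) weight 1/288
  (Z=0, Y=1, V=3, U=1, X=1, W=3) weight 1/864
  (Z=0, Y=1, V=3, U=2, X=0, W=2) weight 1/1152
  (Z=0, Y=1, V=4, U=0, X=1, W=4) weight 1/288
  (Z=0, Y=1, V=4, U=1, X=1, W=3) weight 1/864
  … 88 more
Group by W:
  weight(W=2) = 1/54
  weight(W=3) = 2/81
  weight(W=4) = 5/81
Total weight = 1/54 + 2/81 + 5/81 = 17/162
P(W=2 | obs) = 1/54 / 17/162 = 3/17
P(W=3 | obs) = 2/81 / 17/162 = 4/17
P(W=4 | obs) = 5/81 / 17/162 = 10/17
argmax = 4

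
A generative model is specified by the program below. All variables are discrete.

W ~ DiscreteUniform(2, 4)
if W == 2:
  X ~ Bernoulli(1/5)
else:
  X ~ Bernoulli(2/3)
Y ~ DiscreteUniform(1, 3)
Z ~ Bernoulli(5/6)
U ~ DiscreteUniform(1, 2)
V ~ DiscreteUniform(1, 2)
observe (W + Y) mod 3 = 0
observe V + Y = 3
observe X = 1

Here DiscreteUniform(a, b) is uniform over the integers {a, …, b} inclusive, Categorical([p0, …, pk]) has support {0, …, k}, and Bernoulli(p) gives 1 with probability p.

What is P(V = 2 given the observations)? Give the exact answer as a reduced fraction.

P(V = 2 | obs) = 3/13

Enumerate traces; 8 have nonzero weight after conditioning:
  (W=2, X=1, Y=1, Z=0, U=1, V=2) weight 1/1080
  (W=2, X=1, Y=1, Z=0, U=2, V=2) weight 1/1080
  (W=2, X=1, Y=1, Z=1, U=1, V=2) weight 1/216
  (W=2, X=1, Y=1, Z=1, U=2, V=2) weight 1/216
  (W=4, X=1, Y=2, Z=0, U=1, V=1) weight 1/324
  (W=4, X=1, Y=2, Z=0, U=2, V=1) weight 1/324
  (W=4, X=1, Y=2, Z=1, U=1, V=1) weight 5/324
  (W=4, X=1, Y=2, Z=1, U=2, V=1) weight 5/324
Group by V:
  weight(V=1) = 1/27
  weight(V=2) = 1/90
Total weight = 1/27 + 1/90 = 13/270
P(V=1 | obs) = 1/27 / 13/270 = 10/13
P(V=2 | obs) = 1/90 / 13/270 = 3/13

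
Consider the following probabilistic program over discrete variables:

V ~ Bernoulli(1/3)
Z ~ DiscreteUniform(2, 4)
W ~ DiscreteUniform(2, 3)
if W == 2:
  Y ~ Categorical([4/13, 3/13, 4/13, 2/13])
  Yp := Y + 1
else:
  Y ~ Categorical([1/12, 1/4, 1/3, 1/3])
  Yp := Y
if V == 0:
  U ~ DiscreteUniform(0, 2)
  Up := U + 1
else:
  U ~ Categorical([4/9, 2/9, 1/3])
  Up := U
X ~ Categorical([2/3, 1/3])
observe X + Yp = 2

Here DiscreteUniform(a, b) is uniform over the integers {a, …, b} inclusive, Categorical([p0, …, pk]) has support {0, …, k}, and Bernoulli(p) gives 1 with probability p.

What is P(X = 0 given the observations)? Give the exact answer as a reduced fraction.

P(X = 0 | obs) = 176/263

Enumerate traces; 72 have nonzero weight after conditioning:
  (V=0, Z=2, W=2, Y=0, U=0, X=1) weight 4/1053
  (V=0, Z=2, W=2, Y=0, U=1, X=1) weight 4/1053
  (V=0, Z=2, W=2, Y=0, U=2, X=1) weight 4/1053
  (V=0, Z=2, W=2, Y=1, U=0, X=0) weight 2/351
  (V=0, Z=2, W=2, Y=1, U=1, X=0) weight 2/351
  (V=0, Z=2, W=2, Y=1, U=2, X=0) weight 2/351
  (V=0, Z=2, W=3, Y=1, U=0, X=1) weight 1/324
  (V=0, Z=2, W=3, Y=1, U=1, X=1) weight 1/324
  … 64 more
Group by X:
  weight(X=0) = 22/117
  weight(X=1) = 29/312
Total weight = 22/117 + 29/312 = 263/936
P(X=0 | obs) = 22/117 / 263/936 = 176/263
P(X=1 | obs) = 29/312 / 263/936 = 87/263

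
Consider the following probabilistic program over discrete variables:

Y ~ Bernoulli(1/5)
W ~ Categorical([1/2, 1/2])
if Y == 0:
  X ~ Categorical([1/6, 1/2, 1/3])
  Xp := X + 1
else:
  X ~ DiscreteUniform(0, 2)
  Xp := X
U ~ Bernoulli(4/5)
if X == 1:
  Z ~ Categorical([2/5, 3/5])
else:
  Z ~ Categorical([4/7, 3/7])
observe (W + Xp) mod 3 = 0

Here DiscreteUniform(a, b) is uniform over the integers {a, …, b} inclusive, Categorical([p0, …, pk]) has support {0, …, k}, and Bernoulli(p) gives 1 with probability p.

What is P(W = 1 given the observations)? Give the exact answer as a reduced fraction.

Enumerate traces; 16 have nonzero weight after conditioning:
  (Y=0, W=0, X=2, U=0, Z=0) weight 8/525
  (Y=0, W=0, X=2, U=0, Z=1) weight 2/175
  (Y=0, W=0, X=2, U=1, Z=0) weight 32/525
  (Y=0, W=0, X=2, U=1, Z=1) weight 8/175
  (Y=0, W=1, X=1, U=0, Z=0) weight 2/125
  (Y=0, W=1, X=1, U=0, Z=1) weight 3/125
  (Y=0, W=1, X=1, U=1, Z=0) weight 8/125
  (Y=0, W=1, X=1, U=1, Z=1) weight 12/125
  … 8 more
Group by W:
  weight(W=0) = 1/6
  weight(W=1) = 7/30
Total weight = 1/6 + 7/30 = 2/5
P(W=0 | obs) = 1/6 / 2/5 = 5/12
P(W=1 | obs) = 7/30 / 2/5 = 7/12

P(W = 1 | obs) = 7/12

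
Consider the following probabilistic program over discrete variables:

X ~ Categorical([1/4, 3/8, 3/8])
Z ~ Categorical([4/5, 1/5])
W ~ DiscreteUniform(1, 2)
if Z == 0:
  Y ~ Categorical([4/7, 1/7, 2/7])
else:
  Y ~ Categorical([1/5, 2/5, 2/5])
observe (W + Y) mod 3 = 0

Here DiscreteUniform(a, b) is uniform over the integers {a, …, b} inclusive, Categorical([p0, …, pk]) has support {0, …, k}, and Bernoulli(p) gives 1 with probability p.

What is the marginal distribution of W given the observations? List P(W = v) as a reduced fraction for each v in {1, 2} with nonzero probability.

P(W=1) = 27/44, P(W=2) = 17/44

Enumerate traces; 12 have nonzero weight after conditioning:
  (X=0, Z=0, W=1, Y=2) weight 1/35
  (X=0, Z=0, W=2, Y=1) weight 1/70
  (X=0, Z=1, W=1, Y=2) weight 1/100
  (X=0, Z=1, W=2, Y=1) weight 1/100
  (X=1, Z=0, W=1, Y=2) weight 3/70
  (X=1, Z=0, W=2, Y=1) weight 3/140
  (X=1, Z=1, W=1, Y=2) weight 3/200
  (X=1, Z=1, W=2, Y=1) weight 3/200
  … 4 more
Group by W:
  weight(W=1) = 27/175
  weight(W=2) = 17/175
Total weight = 27/175 + 17/175 = 44/175
P(W=1 | obs) = 27/175 / 44/175 = 27/44
P(W=2 | obs) = 17/175 / 44/175 = 17/44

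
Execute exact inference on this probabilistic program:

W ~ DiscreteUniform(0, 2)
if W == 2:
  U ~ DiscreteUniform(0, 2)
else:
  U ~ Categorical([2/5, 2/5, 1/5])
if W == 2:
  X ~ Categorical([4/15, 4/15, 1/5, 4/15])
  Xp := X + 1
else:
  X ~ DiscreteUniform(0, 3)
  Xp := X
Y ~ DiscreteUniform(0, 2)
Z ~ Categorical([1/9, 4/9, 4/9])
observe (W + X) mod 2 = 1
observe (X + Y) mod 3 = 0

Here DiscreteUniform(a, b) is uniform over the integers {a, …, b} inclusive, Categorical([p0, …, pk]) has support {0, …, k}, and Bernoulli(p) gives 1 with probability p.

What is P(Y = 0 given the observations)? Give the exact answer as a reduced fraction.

Enumerate traces; 54 have nonzero weight after conditioning:
  (W=0, U=0, X=1, Y=2, Z=0) weight 1/810
  (W=0, U=0, X=1, Y=2, Z=1) weight 2/405
  (W=0, U=0, X=1, Y=2, Z=2) weight 2/405
  (W=0, U=0, X=3, Y=0, Z=0) weight 1/810
  (W=0, U=0, X=3, Y=0, Z=1) weight 2/405
  (W=0, U=0, X=3, Y=0, Z=2) weight 2/405
  (W=0, U=1, X=1, Y=2, Z=0) weight 1/810
  (W=0, U=1, X=1, Y=2, Z=1) weight 2/405
  (W=1, U=0, X=2, Y=1, Z=0) weight 1/810
  … 45 more
Group by Y:
  weight(Y=0) = 23/270
  weight(Y=1) = 1/36
  weight(Y=2) = 31/540
Total weight = 23/270 + 1/36 + 31/540 = 23/135
P(Y=0 | obs) = 23/270 / 23/135 = 1/2
P(Y=1 | obs) = 1/36 / 23/135 = 15/92
P(Y=2 | obs) = 31/540 / 23/135 = 31/92

P(Y = 0 | obs) = 1/2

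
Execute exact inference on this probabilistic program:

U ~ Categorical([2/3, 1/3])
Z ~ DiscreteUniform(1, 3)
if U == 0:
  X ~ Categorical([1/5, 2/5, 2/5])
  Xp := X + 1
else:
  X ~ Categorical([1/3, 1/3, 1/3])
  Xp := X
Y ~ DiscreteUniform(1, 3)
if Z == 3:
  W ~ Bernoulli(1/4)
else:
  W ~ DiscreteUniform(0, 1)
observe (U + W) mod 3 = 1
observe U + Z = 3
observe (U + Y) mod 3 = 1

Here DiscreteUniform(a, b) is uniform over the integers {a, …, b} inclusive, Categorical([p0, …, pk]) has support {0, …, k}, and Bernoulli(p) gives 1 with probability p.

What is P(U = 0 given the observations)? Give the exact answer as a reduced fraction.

P(U = 0 | obs) = 1/2

Enumerate traces; 6 have nonzero weight after conditioning:
  (U=0, Z=3, X=0, Y=1, W=1) weight 1/270
  (U=0, Z=3, X=1, Y=1, W=1) weight 1/135
  (U=0, Z=3, X=2, Y=1, W=1) weight 1/135
  (U=1, Z=2, X=0, Y=3, W=0) weight 1/162
  (U=1, Z=2, X=1, Y=3, W=0) weight 1/162
  (U=1, Z=2, X=2, Y=3, W=0) weight 1/162
Group by U:
  weight(U=0) = 1/54
  weight(U=1) = 1/54
Total weight = 1/54 + 1/54 = 1/27
P(U=0 | obs) = 1/54 / 1/27 = 1/2
P(U=1 | obs) = 1/54 / 1/27 = 1/2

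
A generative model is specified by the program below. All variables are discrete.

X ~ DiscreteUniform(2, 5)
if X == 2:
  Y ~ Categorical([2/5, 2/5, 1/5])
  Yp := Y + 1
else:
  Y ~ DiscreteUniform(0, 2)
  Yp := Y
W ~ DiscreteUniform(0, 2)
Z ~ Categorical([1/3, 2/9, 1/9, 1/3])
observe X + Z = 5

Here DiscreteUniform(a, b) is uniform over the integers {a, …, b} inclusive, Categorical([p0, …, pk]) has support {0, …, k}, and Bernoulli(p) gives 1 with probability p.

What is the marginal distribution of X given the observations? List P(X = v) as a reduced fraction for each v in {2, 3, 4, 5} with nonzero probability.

P(X=2) = 1/3, P(X=3) = 1/9, P(X=4) = 2/9, P(X=5) = 1/3

Enumerate traces; 36 have nonzero weight after conditioning:
  (X=2, Y=0, W=0, Z=3) weight 1/90
  (X=2, Y=0, W=1, Z=3) weight 1/90
  (X=2, Y=0, W=2, Z=3) weight 1/90
  (X=2, Y=1, W=0, Z=3) weight 1/90
  (X=2, Y=1, W=1, Z=3) weight 1/90
  (X=2, Y=1, W=2, Z=3) weight 1/90
  (X=2, Y=2, W=0, Z=3) weight 1/180
  (X=2, Y=2, W=1, Z=3) weight 1/180
  (X=3, Y=0, W=0, Z=2) weight 1/324
  (X=4, Y=0, W=0, Z=1) weight 1/162
  … 26 more
Group by X:
  weight(X=2) = 1/12
  weight(X=3) = 1/36
  weight(X=4) = 1/18
  weight(X=5) = 1/12
Total weight = 1/12 + 1/36 + 1/18 + 1/12 = 1/4
P(X=2 | obs) = 1/12 / 1/4 = 1/3
P(X=3 | obs) = 1/36 / 1/4 = 1/9
P(X=4 | obs) = 1/18 / 1/4 = 2/9
P(X=5 | obs) = 1/12 / 1/4 = 1/3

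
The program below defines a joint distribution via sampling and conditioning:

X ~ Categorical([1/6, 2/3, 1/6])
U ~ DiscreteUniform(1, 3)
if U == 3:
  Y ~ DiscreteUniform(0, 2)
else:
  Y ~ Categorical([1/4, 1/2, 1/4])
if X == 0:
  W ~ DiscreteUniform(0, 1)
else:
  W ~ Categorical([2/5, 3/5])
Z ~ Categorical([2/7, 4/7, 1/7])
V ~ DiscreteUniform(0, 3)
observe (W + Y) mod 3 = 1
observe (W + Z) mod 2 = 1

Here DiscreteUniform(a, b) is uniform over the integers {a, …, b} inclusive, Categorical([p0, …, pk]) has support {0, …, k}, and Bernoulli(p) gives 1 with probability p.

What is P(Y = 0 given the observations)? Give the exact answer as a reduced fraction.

P(Y = 0 | obs) = 21/53

Enumerate traces; 108 have nonzero weight after conditioning:
  (X=0, U=1, Y=0, W=1, Z=0, V=0) weight 1/2016
  (X=0, U=1, Y=0, W=1, Z=0, V=1) weight 1/2016
  (X=0, U=1, Y=0, W=1, Z=0, V=2) weight 1/2016
  (X=0, U=1, Y=0, W=1, Z=0, V=3) weight 1/2016
  (X=0, U=1, Y=0, W=1, Z=2, V=0) weight 1/4032
  (X=0, U=1, Y=0, W=1, Z=2, V=1) weight 1/4032
  (X=0, U=1, Y=0, W=1, Z=2, V=2) weight 1/4032
  (X=0, U=1, Y=0, W=1, Z=2, V=3) weight 1/4032
  (X=0, U=1, Y=1, W=0, Z=1, V=0) weight 1/504
  … 99 more
Group by Y:
  weight(Y=0) = 5/72
  weight(Y=1) = 20/189
Total weight = 5/72 + 20/189 = 265/1512
P(Y=0 | obs) = 5/72 / 265/1512 = 21/53
P(Y=1 | obs) = 20/189 / 265/1512 = 32/53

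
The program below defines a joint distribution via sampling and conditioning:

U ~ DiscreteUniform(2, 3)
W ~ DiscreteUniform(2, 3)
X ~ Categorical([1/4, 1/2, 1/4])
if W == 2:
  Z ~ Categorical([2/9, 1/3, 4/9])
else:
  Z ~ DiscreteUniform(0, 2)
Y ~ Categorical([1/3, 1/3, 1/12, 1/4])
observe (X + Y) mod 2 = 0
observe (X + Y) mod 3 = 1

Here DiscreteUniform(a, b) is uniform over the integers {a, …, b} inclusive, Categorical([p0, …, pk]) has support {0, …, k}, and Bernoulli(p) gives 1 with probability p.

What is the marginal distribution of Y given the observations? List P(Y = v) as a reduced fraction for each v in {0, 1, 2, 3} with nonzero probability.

P(Y=2) = 1/7, P(Y=3) = 6/7

Enumerate traces; 24 have nonzero weight after conditioning:
  (U=2, W=2, X=1, Z=0, Y=3) weight 1/144
  (U=2, W=2, X=1, Z=1, Y=3) weight 1/96
  (U=2, W=2, X=1, Z=2, Y=3) weight 1/72
  (U=2, W=2, X=2, Z=0, Y=2) weight 1/864
  (U=2, W=2, X=2, Z=1, Y=2) weight 1/576
  (U=2, W=2, X=2, Z=2, Y=2) weight 1/432
  (U=2, W=3, X=1, Z=0, Y=3) weight 1/96
  (U=2, W=3, X=1, Z=1, Y=3) weight 1/96
  … 16 more
Group by Y:
  weight(Y=2) = 1/48
  weight(Y=3) = 1/8
Total weight = 1/48 + 1/8 = 7/48
P(Y=2 | obs) = 1/48 / 7/48 = 1/7
P(Y=3 | obs) = 1/8 / 7/48 = 6/7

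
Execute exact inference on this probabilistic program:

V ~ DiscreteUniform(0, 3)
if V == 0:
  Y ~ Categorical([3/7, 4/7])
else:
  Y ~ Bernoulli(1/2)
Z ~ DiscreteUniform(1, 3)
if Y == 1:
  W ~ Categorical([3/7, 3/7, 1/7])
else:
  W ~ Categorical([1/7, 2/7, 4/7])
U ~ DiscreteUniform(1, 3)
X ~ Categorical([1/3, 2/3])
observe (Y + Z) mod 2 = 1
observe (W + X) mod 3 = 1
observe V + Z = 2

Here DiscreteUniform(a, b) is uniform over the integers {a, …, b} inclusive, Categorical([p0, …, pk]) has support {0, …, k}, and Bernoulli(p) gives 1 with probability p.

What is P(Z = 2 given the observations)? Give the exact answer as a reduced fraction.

P(Z = 2 | obs) = 18/25

Enumerate traces; 12 have nonzero weight after conditioning:
  (V=0, Y=1, Z=2, W=0, U=1, X=1) weight 2/441
  (V=0, Y=1, Z=2, W=0, U=2, X=1) weight 2/441
  (V=0, Y=1, Z=2, W=0, U=3, X=1) weight 2/441
  (V=0, Y=1, Z=2, W=1, U=1, X=0) weight 1/441
  (V=0, Y=1, Z=2, W=1, U=2, X=0) weight 1/441
  (V=0, Y=1, Z=2, W=1, U=3, X=0) weight 1/441
  (V=1, Y=0, Z=1, W=0, U=1, X=1) weight 1/756
  (V=1, Y=0, Z=1, W=0, U=2, X=1) weight 1/756
  … 4 more
Group by Z:
  weight(Z=1) = 1/126
  weight(Z=2) = 1/49
Total weight = 1/126 + 1/49 = 25/882
P(Z=1 | obs) = 1/126 / 25/882 = 7/25
P(Z=2 | obs) = 1/49 / 25/882 = 18/25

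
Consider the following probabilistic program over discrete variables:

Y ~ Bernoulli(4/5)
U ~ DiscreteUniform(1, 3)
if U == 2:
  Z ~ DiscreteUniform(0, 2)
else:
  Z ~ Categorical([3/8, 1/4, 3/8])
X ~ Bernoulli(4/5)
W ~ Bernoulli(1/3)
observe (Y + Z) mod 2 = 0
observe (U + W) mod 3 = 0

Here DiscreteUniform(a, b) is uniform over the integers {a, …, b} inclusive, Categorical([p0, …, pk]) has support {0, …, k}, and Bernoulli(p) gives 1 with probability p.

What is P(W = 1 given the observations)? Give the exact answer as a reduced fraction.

Enumerate traces; 12 have nonzero weight after conditioning:
  (Y=0, U=2, Z=0, X=0, W=1) weight 1/675
  (Y=0, U=2, Z=0, X=1, W=1) weight 4/675
  (Y=0, U=2, Z=2, X=0, W=1) weight 1/675
  (Y=0, U=2, Z=2, X=1, W=1) weight 4/675
  (Y=0, U=3, Z=0, X=0, W=0) weight 1/300
  (Y=0, U=3, Z=0, X=1, W=0) weight 1/75
  (Y=0, U=3, Z=2, X=0, W=0) weight 1/300
  (Y=0, U=3, Z=2, X=1, W=0) weight 1/75
  … 4 more
Group by W:
  weight(W=0) = 7/90
  weight(W=1) = 2/45
Total weight = 7/90 + 2/45 = 11/90
P(W=0 | obs) = 7/90 / 11/90 = 7/11
P(W=1 | obs) = 2/45 / 11/90 = 4/11

P(W = 1 | obs) = 4/11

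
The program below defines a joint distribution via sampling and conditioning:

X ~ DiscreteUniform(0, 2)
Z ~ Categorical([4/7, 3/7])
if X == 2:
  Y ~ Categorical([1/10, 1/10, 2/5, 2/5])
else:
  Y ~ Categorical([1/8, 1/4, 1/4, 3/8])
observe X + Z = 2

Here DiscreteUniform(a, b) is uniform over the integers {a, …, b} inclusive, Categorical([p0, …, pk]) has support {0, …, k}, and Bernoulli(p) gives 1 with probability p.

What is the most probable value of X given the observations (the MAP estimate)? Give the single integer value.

Enumerate traces; 8 have nonzero weight after conditioning:
  (X=1, Z=1, Y=0) weight 1/56
  (X=1, Z=1, Y=1) weight 1/28
  (X=1, Z=1, Y=2) weight 1/28
  (X=1, Z=1, Y=3) weight 3/56
  (X=2, Z=0, Y=0) weight 2/105
  (X=2, Z=0, Y=1) weight 2/105
  (X=2, Z=0, Y=2) weight 8/105
  (X=2, Z=0, Y=3) weight 8/105
Group by X:
  weight(X=1) = 1/7
  weight(X=2) = 4/21
Total weight = 1/7 + 4/21 = 1/3
P(X=1 | obs) = 1/7 / 1/3 = 3/7
P(X=2 | obs) = 4/21 / 1/3 = 4/7
argmax = 2

argmax_v P(X = v | obs) = 2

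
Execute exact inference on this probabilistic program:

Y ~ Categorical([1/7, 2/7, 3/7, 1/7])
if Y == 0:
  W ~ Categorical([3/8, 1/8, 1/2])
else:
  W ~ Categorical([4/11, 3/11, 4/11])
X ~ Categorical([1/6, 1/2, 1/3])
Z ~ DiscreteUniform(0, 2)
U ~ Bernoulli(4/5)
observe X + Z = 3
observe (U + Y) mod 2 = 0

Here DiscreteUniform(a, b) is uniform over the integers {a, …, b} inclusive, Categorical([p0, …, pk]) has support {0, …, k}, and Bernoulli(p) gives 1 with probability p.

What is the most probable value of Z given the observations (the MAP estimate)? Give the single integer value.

Enumerate traces; 24 have nonzero weight after conditioning:
  (Y=0, W=0, X=1, Z=2, U=0) weight 1/560
  (Y=0, W=0, X=2, Z=1, U=0) weight 1/840
  (Y=0, W=1, X=1, Z=2, U=0) weight 1/1680
  (Y=0, W=1, X=2, Z=1, U=0) weight 1/2520
  (Y=0, W=2, X=1, Z=2, U=0) weight 1/420
  (Y=0, W=2, X=2, Z=1, U=0) weight 1/630
  (Y=1, W=0, X=1, Z=2, U=1) weight 16/1155
  (Y=1, W=0, X=2, Z=1, U=1) weight 32/3465
  … 16 more
Group by Z:
  weight(Z=1) = 16/315
  weight(Z=2) = 8/105
Total weight = 16/315 + 8/105 = 8/63
P(Z=1 | obs) = 16/315 / 8/63 = 2/5
P(Z=2 | obs) = 8/105 / 8/63 = 3/5
argmax = 2

argmax_v P(Z = v | obs) = 2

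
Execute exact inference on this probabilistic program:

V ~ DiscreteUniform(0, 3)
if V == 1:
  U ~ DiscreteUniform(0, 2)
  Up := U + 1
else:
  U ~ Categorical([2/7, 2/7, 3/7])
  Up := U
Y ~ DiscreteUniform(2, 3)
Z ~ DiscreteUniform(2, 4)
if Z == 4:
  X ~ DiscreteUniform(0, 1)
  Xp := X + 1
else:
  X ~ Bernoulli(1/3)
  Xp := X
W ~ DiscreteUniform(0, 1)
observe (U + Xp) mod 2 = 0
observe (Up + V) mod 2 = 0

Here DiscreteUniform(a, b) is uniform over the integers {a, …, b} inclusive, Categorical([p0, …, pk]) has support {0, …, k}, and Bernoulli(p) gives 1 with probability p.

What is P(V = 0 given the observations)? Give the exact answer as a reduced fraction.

Enumerate traces; 84 have nonzero weight after conditioning:
  (V=0, U=0, Y=2, Z=2, X=0, W=0) weight 1/252
  (V=0, U=0, Y=2, Z=2, X=0, W=1) weight 1/252
  (V=0, U=0, Y=2, Z=3, X=0, W=0) weight 1/252
  (V=0, U=0, Y=2, Z=3, X=0, W=1) weight 1/252
  (V=0, U=0, Y=2, Z=4, X=1, W=0) weight 1/336
  (V=0, U=0, Y=2, Z=4, X=1, W=1) weight 1/336
  (V=0, U=0, Y=3, Z=2, X=0, W=0) weight 1/252
  (V=0, U=0, Y=3, Z=2, X=0, W=1) weight 1/252
  (V=1, U=0, Y=2, Z=2, X=0, W=0) weight 1/216
  (V=2, U=0, Y=2, Z=2, X=0, W=0) weight 1/252
  … 74 more
Group by V:
  weight(V=0) = 55/504
  weight(V=1) = 11/108
  weight(V=2) = 55/504
  weight(V=3) = 1/36
Total weight = 55/504 + 11/108 + 55/504 + 1/36 = 263/756
P(V=0 | obs) = 55/504 / 263/756 = 165/526
P(V=1 | obs) = 11/108 / 263/756 = 77/263
P(V=2 | obs) = 55/504 / 263/756 = 165/526
P(V=3 | obs) = 1/36 / 263/756 = 21/263

P(V = 0 | obs) = 165/526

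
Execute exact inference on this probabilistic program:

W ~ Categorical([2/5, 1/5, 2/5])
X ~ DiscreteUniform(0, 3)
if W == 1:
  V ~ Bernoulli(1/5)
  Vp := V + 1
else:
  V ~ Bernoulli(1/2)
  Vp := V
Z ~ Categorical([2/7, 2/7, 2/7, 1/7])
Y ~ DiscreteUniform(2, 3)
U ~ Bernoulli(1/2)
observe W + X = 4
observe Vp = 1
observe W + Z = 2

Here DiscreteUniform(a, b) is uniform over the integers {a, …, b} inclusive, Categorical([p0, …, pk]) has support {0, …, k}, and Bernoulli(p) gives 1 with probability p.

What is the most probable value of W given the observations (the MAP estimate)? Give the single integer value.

Enumerate traces; 8 have nonzero weight after conditioning:
  (W=1, X=3, V=0, Z=1, Y=2, U=0) weight 1/350
  (W=1, X=3, V=0, Z=1, Y=2, U=1) weight 1/350
  (W=1, X=3, V=0, Z=1, Y=3, U=0) weight 1/350
  (W=1, X=3, V=0, Z=1, Y=3, U=1) weight 1/350
  (W=2, X=2, V=1, Z=0, Y=2, U=0) weight 1/280
  (W=2, X=2, V=1, Z=0, Y=2, U=1) weight 1/280
  (W=2, X=2, V=1, Z=0, Y=3, U=0) weight 1/280
  (W=2, X=2, V=1, Z=0, Y=3, U=1) weight 1/280
Group by W:
  weight(W=1) = 2/175
  weight(W=2) = 1/70
Total weight = 2/175 + 1/70 = 9/350
P(W=1 | obs) = 2/175 / 9/350 = 4/9
P(W=2 | obs) = 1/70 / 9/350 = 5/9
argmax = 2

argmax_v P(W = v | obs) = 2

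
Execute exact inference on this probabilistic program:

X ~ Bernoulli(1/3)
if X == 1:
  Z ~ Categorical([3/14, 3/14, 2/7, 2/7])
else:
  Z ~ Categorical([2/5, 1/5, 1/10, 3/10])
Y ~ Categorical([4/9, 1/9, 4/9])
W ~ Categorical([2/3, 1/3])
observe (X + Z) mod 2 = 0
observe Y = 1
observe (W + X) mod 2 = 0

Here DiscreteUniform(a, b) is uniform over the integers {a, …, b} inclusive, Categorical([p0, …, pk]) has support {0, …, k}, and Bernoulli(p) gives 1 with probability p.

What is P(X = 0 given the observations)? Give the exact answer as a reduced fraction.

Enumerate traces; 4 have nonzero weight after conditioning:
  (X=0, Z=0, Y=1, W=0) weight 8/405
  (X=0, Z=2, Y=1, W=0) weight 2/405
  (X=1, Z=1, Y=1, W=1) weight 1/378
  (X=1, Z=3, Y=1, W=1) weight 2/567
Group by X:
  weight(X=0) = 2/81
  weight(X=1) = 1/162
Total weight = 2/81 + 1/162 = 5/162
P(X=0 | obs) = 2/81 / 5/162 = 4/5
P(X=1 | obs) = 1/162 / 5/162 = 1/5

P(X = 0 | obs) = 4/5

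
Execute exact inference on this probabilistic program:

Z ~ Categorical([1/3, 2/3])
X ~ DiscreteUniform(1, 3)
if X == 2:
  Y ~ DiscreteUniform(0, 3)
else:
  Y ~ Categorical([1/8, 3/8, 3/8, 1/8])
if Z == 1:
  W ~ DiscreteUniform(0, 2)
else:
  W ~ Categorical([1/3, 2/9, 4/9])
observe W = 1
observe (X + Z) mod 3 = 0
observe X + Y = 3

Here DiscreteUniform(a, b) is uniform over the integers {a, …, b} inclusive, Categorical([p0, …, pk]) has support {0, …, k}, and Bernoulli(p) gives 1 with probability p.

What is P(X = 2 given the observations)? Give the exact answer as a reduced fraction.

P(X = 2 | obs) = 6/7

Enumerate traces; 2 have nonzero weight after conditioning:
  (Z=0, X=3, Y=0, W=1) weight 1/324
  (Z=1, X=2, Y=1, W=1) weight 1/54
Group by X:
  weight(X=2) = 1/54
  weight(X=3) = 1/324
Total weight = 1/54 + 1/324 = 7/324
P(X=2 | obs) = 1/54 / 7/324 = 6/7
P(X=3 | obs) = 1/324 / 7/324 = 1/7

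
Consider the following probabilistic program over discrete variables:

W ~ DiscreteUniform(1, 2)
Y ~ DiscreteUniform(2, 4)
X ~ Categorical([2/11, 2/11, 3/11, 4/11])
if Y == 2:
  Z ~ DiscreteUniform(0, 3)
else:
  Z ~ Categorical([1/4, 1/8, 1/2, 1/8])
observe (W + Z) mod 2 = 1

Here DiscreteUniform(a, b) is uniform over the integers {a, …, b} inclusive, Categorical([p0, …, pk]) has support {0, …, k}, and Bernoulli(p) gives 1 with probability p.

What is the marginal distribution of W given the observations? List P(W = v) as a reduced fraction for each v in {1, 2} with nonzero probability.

P(W=1) = 2/3, P(W=2) = 1/3

Enumerate traces; 48 have nonzero weight after conditioning:
  (W=1, Y=2, X=0, Z=0) weight 1/132
  (W=1, Y=2, X=0, Z=2) weight 1/132
  (W=1, Y=2, X=1, Z=0) weight 1/132
  (W=1, Y=2, X=1, Z=2) weight 1/132
  (W=1, Y=2, X=2, Z=0) weight 1/88
  (W=1, Y=2, X=2, Z=2) weight 1/88
  (W=1, Y=2, X=3, Z=0) weight 1/66
  (W=1, Y=2, X=3, Z=2) weight 1/66
  (W=2, Y=2, X=0, Z=1) weight 1/132
  … 39 more
Group by W:
  weight(W=1) = 1/3
  weight(W=2) = 1/6
Total weight = 1/3 + 1/6 = 1/2
P(W=1 | obs) = 1/3 / 1/2 = 2/3
P(W=2 | obs) = 1/6 / 1/2 = 1/3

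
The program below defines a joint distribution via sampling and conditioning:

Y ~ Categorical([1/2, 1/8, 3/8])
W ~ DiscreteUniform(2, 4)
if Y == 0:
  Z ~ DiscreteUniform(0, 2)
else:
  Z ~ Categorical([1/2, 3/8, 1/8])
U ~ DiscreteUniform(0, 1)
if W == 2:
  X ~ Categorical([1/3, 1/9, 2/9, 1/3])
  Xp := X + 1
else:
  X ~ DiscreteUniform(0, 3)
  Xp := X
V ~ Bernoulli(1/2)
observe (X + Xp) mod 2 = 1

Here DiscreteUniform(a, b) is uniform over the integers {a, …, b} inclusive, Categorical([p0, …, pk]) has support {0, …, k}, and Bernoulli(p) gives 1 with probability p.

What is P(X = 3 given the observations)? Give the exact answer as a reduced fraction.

P(X = 3 | obs) = 1/3

Enumerate traces; 144 have nonzero weight after conditioning:
  (Y=0, W=2, Z=0, U=0, X=0, V=0) weight 1/216
  (Y=0, W=2, Z=0, U=0, X=0, V=1) weight 1/216
  (Y=0, W=2, Z=0, U=0, X=1, V=0) weight 1/648
  (Y=0, W=2, Z=0, U=0, X=1, V=1) weight 1/648
  (Y=0, W=2, Z=0, U=0, X=2, V=0) weight 1/324
  (Y=0, W=2, Z=0, U=0, X=2, V=1) weight 1/324
  (Y=0, W=2, Z=0, U=0, X=3, V=0) weight 1/216
  (Y=0, W=2, Z=0, U=0, X=3, V=1) weight 1/216
  … 136 more
Group by X:
  weight(X=0) = 1/9
  weight(X=1) = 1/27
  weight(X=2) = 2/27
  weight(X=3) = 1/9
Total weight = 1/9 + 1/27 + 2/27 + 1/9 = 1/3
P(X=0 | obs) = 1/9 / 1/3 = 1/3
P(X=1 | obs) = 1/27 / 1/3 = 1/9
P(X=2 | obs) = 2/27 / 1/3 = 2/9
P(X=3 | obs) = 1/9 / 1/3 = 1/3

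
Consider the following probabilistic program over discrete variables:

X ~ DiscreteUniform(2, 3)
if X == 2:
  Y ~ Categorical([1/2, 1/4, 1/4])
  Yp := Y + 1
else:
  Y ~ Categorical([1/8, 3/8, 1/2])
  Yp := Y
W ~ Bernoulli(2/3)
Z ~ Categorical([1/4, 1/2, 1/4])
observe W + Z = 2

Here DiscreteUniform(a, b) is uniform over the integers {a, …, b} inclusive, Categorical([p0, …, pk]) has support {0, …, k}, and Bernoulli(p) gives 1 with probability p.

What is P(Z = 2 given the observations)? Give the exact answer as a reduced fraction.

Enumerate traces; 12 have nonzero weight after conditioning:
  (X=2, Y=0, W=0, Z=2) weight 1/48
  (X=2, Y=0, W=1, Z=1) weight 1/12
  (X=2, Y=1, W=0, Z=2) weight 1/96
  (X=2, Y=1, W=1, Z=1) weight 1/24
  (X=2, Y=2, W=0, Z=2) weight 1/96
  (X=2, Y=2, W=1, Z=1) weight 1/24
  (X=3, Y=0, W=0, Z=2) weight 1/192
  (X=3, Y=0, W=1, Z=1) weight 1/48
  … 4 more
Group by Z:
  weight(Z=1) = 1/3
  weight(Z=2) = 1/12
Total weight = 1/3 + 1/12 = 5/12
P(Z=1 | obs) = 1/3 / 5/12 = 4/5
P(Z=2 | obs) = 1/12 / 5/12 = 1/5

P(Z = 2 | obs) = 1/5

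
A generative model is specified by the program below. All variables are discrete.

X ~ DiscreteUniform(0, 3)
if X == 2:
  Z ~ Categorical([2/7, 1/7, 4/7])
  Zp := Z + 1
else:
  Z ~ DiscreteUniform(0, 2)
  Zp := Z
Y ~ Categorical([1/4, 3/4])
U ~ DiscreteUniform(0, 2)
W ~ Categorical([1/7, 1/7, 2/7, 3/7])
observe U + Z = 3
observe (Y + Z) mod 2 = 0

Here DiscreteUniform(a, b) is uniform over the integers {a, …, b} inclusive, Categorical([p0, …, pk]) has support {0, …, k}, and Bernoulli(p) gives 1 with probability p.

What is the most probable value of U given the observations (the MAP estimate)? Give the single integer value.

Enumerate traces; 32 have nonzero weight after conditioning:
  (X=0, Z=1, Y=1, U=2, W=0) weight 1/336
  (X=0, Z=1, Y=1, U=2, W=1) weight 1/336
  (X=0, Z=1, Y=1, U=2, W=2) weight 1/168
  (X=0, Z=1, Y=1, U=2, W=3) weight 1/112
  (X=0, Z=2, Y=0, U=1, W=0) weight 1/1008
  (X=0, Z=2, Y=0, U=1, W=1) weight 1/1008
  (X=0, Z=2, Y=0, U=1, W=2) weight 1/504
  (X=0, Z=2, Y=0, U=1, W=3) weight 1/336
  … 24 more
Group by U:
  weight(U=1) = 11/336
  weight(U=2) = 1/14
Total weight = 11/336 + 1/14 = 5/48
P(U=1 | obs) = 11/336 / 5/48 = 11/35
P(U=2 | obs) = 1/14 / 5/48 = 24/35
argmax = 2

argmax_v P(U = v | obs) = 2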